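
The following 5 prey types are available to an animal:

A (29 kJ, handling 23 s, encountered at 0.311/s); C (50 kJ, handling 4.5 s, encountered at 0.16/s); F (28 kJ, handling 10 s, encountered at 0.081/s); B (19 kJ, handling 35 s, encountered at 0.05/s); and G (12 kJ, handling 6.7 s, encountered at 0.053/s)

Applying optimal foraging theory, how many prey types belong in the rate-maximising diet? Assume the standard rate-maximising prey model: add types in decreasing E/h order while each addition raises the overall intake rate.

1

Profitabilities (E/h, kJ/s): C 11.1, F 2.8, G 1.79, A 1.26, B 0.543. Add prey in this order while the next type's profitability exceeds the intake rate on those already taken.
Rate on top 1: 4.651. F: 2.8 < 4.651 → exclude; stop.
Optimal diet: C — 1 of 5 types.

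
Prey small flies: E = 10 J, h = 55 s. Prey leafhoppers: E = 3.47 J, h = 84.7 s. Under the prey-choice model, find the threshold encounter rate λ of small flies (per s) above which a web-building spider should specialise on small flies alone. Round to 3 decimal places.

Drop leafhoppers once their profitability E₂/h₂ falls below the rate achievable on small flies alone: E₂/h₂ = λE₁/(1 + λh₁).
Solve for λ: λE₁h₂ = E₂(1 + λh₁) → λ(E₁h₂ − E₂h₁) = E₂ → λ = E₂/(E₁h₂ − E₂h₁).
λ = 3.47/(10×84.7 − 3.47×55) = 3.47/656.1 = 0.005288 per s.

0.005 per s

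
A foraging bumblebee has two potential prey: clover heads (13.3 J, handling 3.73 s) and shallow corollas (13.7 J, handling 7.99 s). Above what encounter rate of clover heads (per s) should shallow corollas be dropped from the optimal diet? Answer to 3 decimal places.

0.248 per s

Drop shallow corollas once their profitability E₂/h₂ falls below the rate achievable on clover heads alone: E₂/h₂ = λE₁/(1 + λh₁).
Solve for λ: λE₁h₂ = E₂(1 + λh₁) → λ(E₁h₂ − E₂h₁) = E₂ → λ = E₂/(E₁h₂ − E₂h₁).
λ = 13.7/(13.3×7.99 − 13.7×3.73) = 13.7/55.17 = 0.2483 per s.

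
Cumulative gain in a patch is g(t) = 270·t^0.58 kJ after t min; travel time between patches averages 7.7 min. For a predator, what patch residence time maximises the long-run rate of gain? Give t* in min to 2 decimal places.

10.63 min

Maximise g(t)/(T+t): set derivative to zero → g'(t)(T+t) = g(t).
g'(t) = 0.58·270·t^-0.42. Setting 0.58·270·t^-0.42 = 270·t^0.58/(7.7+t) gives 0.58(7.7+t) = t, so 0.42·t = 0.58×7.7.
t* = 0.58×7.7/0.42 = 10.63 min.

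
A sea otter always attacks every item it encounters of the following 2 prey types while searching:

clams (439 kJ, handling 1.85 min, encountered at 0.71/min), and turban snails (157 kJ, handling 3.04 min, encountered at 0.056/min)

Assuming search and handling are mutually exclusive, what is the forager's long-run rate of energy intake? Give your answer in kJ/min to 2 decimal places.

R = Σλ_iE_i / (1 + Σλ_ih_i)
Numerator: 0.71×439 + 0.056×157 = 320.5
Denominator: 1 + 0.71×1.85 + 0.056×3.04 = 2.484
R = 320.5/2.484 = 129 kJ/min

129.03 kJ/min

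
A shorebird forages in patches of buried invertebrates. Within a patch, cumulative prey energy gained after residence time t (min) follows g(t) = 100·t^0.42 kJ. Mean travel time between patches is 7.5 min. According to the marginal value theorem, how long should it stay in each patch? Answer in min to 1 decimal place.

5.4 min

Optimal t* satisfies g'(t*) = g(t*)/(T + t*).
g'(t) = 0.42·100·t^-0.58. Setting 0.42·100·t^-0.58 = 100·t^0.42/(7.5+t) gives 0.42(7.5+t) = t, so 0.58·t = 0.42×7.5.
t* = 0.42×7.5/0.58 = 5.431 min.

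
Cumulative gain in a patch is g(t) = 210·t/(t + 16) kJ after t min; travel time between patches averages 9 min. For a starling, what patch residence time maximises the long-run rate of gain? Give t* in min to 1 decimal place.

Optimal t* satisfies g'(t*) = g(t*)/(T + t*).
g'(t) = 210·16/(t + 16)². Setting 210·16/(t+16)² = 210t/[(t+16)(9+t)] gives 16(9+t) = t(t+16), so t² = 16×9 = 144.
t* = √144 = 12 min.

12.0 min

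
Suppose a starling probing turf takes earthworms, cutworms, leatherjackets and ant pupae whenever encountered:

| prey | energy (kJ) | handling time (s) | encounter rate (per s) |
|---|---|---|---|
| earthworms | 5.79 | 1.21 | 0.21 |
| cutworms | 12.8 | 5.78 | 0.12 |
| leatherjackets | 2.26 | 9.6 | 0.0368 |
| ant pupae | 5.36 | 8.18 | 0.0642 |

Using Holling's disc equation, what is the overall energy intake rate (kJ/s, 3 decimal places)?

1.125 kJ/s

Energy encountered per unit search time: 0.21×5.79 + 0.12×12.8 + 0.0368×2.26 + 0.0642×5.36 = 3.179 kJ/s.
Handling time per unit search time: 0.21×1.21 + 0.12×5.78 + 0.0368×9.6 + 0.0642×8.18 = 1.826.
Rate = 3.179/(1 + 1.826) = 1.125 kJ/s.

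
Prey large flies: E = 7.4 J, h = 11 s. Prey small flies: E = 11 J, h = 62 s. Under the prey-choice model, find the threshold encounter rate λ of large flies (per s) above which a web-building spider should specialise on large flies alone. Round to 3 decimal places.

0.033 per s

The zero-one rule: include small flies iff E₂/h₂ > λE₁/(1+λh₁). Equality gives the switch point.
λE₁h₂ = E₂ + λE₂h₁ ⇒ λ = E₂/(E₁h₂ − E₂h₁) = 11/(458.8 − 121) = 0.03256 per s.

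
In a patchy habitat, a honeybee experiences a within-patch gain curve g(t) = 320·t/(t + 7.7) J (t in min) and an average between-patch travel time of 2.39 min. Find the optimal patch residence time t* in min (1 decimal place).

4.3 min

Optimal t* satisfies g'(t*) = g(t*)/(T + t*).
g'(t) = 320·7.7/(t + 7.7)². Setting 320·7.7/(t+7.7)² = 320t/[(t+7.7)(2.39+t)] gives 7.7(2.39+t) = t(t+7.7), so t² = 7.7×2.39 = 18.4.
t* = √18.4 = 4.29 min.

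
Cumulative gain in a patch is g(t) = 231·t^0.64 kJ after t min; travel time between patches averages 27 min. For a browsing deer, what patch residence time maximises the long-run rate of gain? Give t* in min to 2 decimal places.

Maximise g(t)/(T+t): set derivative to zero → g'(t)(T+t) = g(t).
g'(t) = 0.64·231·t^-0.36. Setting 0.64·231·t^-0.36 = 231·t^0.64/(27+t) gives 0.64(27+t) = t, so 0.36·t = 0.64×27.
t* = 0.64×27/0.36 = 48 min.

48.00 min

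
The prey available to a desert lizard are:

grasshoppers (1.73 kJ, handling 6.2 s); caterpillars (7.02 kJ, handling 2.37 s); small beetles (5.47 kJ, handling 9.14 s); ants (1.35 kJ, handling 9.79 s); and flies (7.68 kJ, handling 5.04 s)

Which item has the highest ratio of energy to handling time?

caterpillars

Profitability E/h (kJ/s): grasshoppers = 1.73/6.2 = 0.279, caterpillars = 7.02/2.37 = 2.96, small beetles = 5.47/9.14 = 0.598, ants = 1.35/9.79 = 0.138, flies = 7.68/5.04 = 1.52.
Ranked: caterpillars > flies > small beetles > grasshoppers > ants.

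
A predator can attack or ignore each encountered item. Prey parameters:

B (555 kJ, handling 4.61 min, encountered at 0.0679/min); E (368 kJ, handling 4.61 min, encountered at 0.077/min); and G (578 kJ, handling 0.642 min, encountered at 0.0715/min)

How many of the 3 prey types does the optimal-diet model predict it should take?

3

Profitabilities (E/h, kJ/min): G 900, B 120, E 79.8. Add prey in this order while the next type's profitability exceeds the intake rate on those already taken.
Rate on top 1: 39.51. B: 120 > 39.51 → include.
Rate on top 2: 58.14. E: 79.8 > 58.14 → include.
Optimal diet: G, B, E — 3 of 3 types.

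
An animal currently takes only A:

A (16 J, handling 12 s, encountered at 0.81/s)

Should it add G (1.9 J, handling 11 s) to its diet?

Current rate: (0.81×16)/(1 + 0.81×12) = 1.209 J/s.
Profitability of G: 1.9/11 = 0.1727 J/s.
Since 0.1727 < R, time spent handling G is better spent searching.

No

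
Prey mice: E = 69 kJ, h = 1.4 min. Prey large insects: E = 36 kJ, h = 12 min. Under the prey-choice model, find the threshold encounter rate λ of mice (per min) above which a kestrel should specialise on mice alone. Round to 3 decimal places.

0.046 per min

The zero-one rule: include large insects iff E₂/h₂ > λE₁/(1+λh₁). Equality gives the switch point.
λE₁h₂ = E₂ + λE₂h₁ ⇒ λ = E₂/(E₁h₂ − E₂h₁) = 36/(828 − 50.4) = 0.0463 per min.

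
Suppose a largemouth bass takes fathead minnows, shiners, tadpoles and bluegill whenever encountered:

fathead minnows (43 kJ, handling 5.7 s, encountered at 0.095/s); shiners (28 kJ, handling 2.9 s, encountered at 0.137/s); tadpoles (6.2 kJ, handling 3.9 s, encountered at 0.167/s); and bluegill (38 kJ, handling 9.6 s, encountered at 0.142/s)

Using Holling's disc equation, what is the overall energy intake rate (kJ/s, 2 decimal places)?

Energy encountered per unit search time: 0.095×43 + 0.137×28 + 0.167×6.2 + 0.142×38 = 14.35 kJ/s.
Handling time per unit search time: 0.095×5.7 + 0.137×2.9 + 0.167×3.9 + 0.142×9.6 = 2.953.
Rate = 14.35/(1 + 2.953) = 3.63 kJ/s.

3.63 kJ/s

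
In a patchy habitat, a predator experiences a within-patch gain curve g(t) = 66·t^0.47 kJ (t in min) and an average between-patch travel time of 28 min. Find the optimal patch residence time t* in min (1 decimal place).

Optimal t* satisfies g'(t*) = g(t*)/(T + t*).
g'(t) = 0.47·66·t^-0.53. Setting 0.47·66·t^-0.53 = 66·t^0.47/(28+t) gives 0.47(28+t) = t, so 0.53·t = 0.47×28.
t* = 0.47×28/0.53 = 24.83 min.

24.8 min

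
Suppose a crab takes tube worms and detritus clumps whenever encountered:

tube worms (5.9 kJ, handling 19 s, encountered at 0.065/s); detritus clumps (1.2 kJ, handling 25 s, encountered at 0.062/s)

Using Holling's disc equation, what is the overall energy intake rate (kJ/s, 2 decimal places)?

0.12 kJ/s

Energy encountered per unit search time: 0.065×5.9 + 0.062×1.2 = 0.4579 kJ/s.
Handling time per unit search time: 0.065×19 + 0.062×25 = 2.785.
Rate = 0.4579/(1 + 2.785) = 0.121 kJ/s.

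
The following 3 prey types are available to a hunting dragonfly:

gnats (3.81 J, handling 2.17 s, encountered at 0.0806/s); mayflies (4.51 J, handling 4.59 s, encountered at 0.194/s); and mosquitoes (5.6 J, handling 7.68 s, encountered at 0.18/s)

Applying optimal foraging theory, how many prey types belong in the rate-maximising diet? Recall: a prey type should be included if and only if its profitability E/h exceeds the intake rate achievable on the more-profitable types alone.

Profitabilities (E/h, J/s): gnats 1.76, mayflies 0.983, mosquitoes 0.729. Add prey in this order while the next type's profitability exceeds the intake rate on those already taken.
Rate on top 1: 0.2614. mayflies: 0.983 > 0.2614 → include.
Rate on top 2: 0.5723. mosquitoes: 0.729 > 0.5723 → include.
Optimal diet: gnats, mayflies, mosquitoes — 3 of 3 types.

3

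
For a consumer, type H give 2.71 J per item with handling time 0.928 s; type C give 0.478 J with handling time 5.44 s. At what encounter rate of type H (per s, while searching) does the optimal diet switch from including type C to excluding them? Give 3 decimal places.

0.033 per s

At the threshold, the rate on type H alone equals the profitability of type C: λ·2.71/(1 + λ·0.928) = 0.478/5.44 = 0.08787.
Rearranging, λ(2.71 − 0.08787×0.928) = 0.08787, so λ = 0.08787/2.628 = 0.03343 per s.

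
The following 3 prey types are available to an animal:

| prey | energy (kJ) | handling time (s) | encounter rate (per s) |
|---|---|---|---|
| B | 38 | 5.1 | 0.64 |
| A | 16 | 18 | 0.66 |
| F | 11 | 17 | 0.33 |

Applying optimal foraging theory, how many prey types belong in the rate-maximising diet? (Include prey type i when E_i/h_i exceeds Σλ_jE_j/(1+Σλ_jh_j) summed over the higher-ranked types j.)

Rank by E/h (kJ/s): B 7.45, A 0.889, F 0.647. Include each in turn until the next type's E/h falls below the running intake rate.
Rate on top 1: 5.704. A: 0.889 < 5.704 → exclude; stop.
Optimal diet: B — 1 of 3 types.

1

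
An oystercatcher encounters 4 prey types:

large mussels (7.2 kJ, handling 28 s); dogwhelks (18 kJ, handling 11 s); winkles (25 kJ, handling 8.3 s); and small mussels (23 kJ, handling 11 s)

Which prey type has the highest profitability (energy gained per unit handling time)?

winkles

In descending order of E/h:
winkles: 25/8.3 = 3.01 kJ/s
small mussels: 23/11 = 2.09 kJ/s
dogwhelks: 18/11 = 1.64 kJ/s
large mussels: 7.2/28 = 0.257 kJ/s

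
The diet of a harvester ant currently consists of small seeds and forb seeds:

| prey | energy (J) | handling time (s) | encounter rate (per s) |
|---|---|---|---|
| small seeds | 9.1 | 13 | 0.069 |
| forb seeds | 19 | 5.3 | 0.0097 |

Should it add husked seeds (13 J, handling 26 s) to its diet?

Yes

Current rate: (0.069×9.1 + 0.0097×19)/(1 + 0.069×13 + 0.0097×5.3) = 0.4169 J/s.
husked seeds: E/h = 13/26 = 0.5 J/s.
Since 0.5 > R, including husked seeds increases the long-run rate.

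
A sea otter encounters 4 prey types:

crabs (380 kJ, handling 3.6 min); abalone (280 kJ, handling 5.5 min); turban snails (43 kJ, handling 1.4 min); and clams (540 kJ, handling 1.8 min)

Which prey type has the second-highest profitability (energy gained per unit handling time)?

crabs

In descending order of E/h:
clams: 540/1.8 = 300 kJ/min
crabs: 380/3.6 = 106 kJ/min
abalone: 280/5.5 = 50.9 kJ/min
turban snails: 43/1.4 = 30.7 kJ/min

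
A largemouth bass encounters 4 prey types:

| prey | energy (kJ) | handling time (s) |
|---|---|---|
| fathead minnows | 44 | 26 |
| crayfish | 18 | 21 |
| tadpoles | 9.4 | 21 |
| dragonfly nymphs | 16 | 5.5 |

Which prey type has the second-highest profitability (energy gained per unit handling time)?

Profitability E/h (kJ/s): fathead minnows = 44/26 = 1.69, crayfish = 18/21 = 0.857, tadpoles = 9.4/21 = 0.448, dragonfly nymphs = 16/5.5 = 2.91.
Ranked: dragonfly nymphs > fathead minnows > crayfish > tadpoles.

fathead minnows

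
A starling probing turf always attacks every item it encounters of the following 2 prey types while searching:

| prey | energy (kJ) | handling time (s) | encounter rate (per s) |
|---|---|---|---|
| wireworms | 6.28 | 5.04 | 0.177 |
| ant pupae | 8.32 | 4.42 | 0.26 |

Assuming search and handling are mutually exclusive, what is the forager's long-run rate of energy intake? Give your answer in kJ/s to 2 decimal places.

Energy encountered per unit search time: 0.177×6.28 + 0.26×8.32 = 3.275 kJ/s.
Handling time per unit search time: 0.177×5.04 + 0.26×4.42 = 2.041.
Rate = 3.275/(1 + 2.041) = 1.077 kJ/s.

1.08 kJ/s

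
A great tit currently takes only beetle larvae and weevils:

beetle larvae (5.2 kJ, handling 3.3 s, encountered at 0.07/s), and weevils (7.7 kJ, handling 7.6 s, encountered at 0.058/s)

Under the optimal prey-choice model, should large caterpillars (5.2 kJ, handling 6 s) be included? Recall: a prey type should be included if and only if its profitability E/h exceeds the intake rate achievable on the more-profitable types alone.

Yes

Intake rate on the current diet: R = (0.07×5.2 + 0.058×7.7) / (1 + 0.07×3.3 + 0.058×7.6) = 0.8106/1.672 = 0.4849 kJ/s.
large caterpillars: E/h = 5.2/6 = 0.8667 kJ/s.
Since 0.8667 > R, including large caterpillars increases the long-run rate.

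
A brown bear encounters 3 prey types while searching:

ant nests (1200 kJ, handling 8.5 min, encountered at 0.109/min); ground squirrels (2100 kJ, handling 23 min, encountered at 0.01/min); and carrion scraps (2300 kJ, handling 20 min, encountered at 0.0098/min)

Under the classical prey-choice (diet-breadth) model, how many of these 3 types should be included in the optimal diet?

E/h in descending order: ant nests 141, carrion scraps 115, ground squirrels 91.3 kJ/min. The optimal diet is the largest prefix of this list for which every included type satisfies E_i/h_i > R on the types above it.
Rate on top 1: 67.9. carrion scraps: 115 > 67.9 → include.
Rate on top 2: 72.24. ground squirrels: 91.3 > 72.24 → include.
Optimal diet: ant nests, carrion scraps, ground squirrels — 3 of 3 types.

3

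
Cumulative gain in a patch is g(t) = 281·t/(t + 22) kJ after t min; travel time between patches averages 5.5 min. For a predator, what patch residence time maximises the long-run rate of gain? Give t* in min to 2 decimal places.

Maximise g(t)/(T+t): set derivative to zero → g'(t)(T+t) = g(t).
g'(t) = 281·22/(t + 22)². Setting 281·22/(t+22)² = 281t/[(t+22)(5.5+t)] gives 22(5.5+t) = t(t+22), so t² = 22×5.5 = 121.
t* = √121 = 11 min.

11.00 min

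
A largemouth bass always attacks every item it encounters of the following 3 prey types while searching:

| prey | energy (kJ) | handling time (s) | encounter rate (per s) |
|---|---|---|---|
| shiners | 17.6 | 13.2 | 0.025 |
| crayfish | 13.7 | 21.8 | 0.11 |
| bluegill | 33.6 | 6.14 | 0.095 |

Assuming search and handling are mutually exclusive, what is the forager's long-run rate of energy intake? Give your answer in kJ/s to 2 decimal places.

R = Σλ_iE_i / (1 + Σλ_ih_i)
Numerator: 0.025×17.6 + 0.11×13.7 + 0.095×33.6 = 5.139
Denominator: 1 + 0.025×13.2 + 0.11×21.8 + 0.095×6.14 = 4.311
R = 5.139/4.311 = 1.192 kJ/s

1.19 kJ/s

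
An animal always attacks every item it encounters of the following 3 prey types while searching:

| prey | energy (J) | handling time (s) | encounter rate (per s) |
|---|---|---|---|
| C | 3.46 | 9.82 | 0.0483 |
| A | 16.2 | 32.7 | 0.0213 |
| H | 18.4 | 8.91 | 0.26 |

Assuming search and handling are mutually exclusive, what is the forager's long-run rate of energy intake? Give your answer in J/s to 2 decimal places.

R = (0.0483×3.46 + 0.0213×16.2 + 0.26×18.4) / (1 + 0.0483×9.82 + 0.0213×32.7 + 0.26×8.91) = 5.296/4.487 = 1.18 J/s.

1.18 J/s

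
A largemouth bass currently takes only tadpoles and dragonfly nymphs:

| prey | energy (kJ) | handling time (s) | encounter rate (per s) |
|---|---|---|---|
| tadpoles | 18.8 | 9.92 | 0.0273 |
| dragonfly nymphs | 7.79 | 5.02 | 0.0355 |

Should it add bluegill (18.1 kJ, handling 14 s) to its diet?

Yes

Current rate: (0.0273×18.8 + 0.0355×7.79)/(1 + 0.0273×9.92 + 0.0355×5.02) = 0.545 kJ/s.
Profitability of bluegill: 18.1/14 = 1.293 kJ/s.
1.293 > 0.545, so adding bluegill raises the average — include it.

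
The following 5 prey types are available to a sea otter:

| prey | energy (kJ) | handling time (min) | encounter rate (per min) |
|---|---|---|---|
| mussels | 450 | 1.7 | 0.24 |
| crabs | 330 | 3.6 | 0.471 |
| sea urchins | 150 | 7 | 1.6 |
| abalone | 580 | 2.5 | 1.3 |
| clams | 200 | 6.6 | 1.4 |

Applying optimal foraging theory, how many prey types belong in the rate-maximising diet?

Profitabilities (E/h, kJ/min): mussels 265, abalone 232, crabs 91.7, clams 30.3, sea urchins 21.4. Add prey in this order while the next type's profitability exceeds the intake rate on those already taken.
Rate on top 1: 76.7. abalone: 232 > 76.7 → include.
Rate on top 2: 185.1. crabs: 91.7 < 185.1 → exclude; stop.
Optimal diet: mussels, abalone — 2 of 5 types.

2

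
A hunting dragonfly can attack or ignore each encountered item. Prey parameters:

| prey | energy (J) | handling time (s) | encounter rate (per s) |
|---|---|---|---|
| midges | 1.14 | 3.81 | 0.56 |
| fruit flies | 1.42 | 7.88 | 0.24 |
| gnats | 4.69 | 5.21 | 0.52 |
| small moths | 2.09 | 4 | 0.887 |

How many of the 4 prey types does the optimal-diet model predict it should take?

Profitabilities (E/h, J/s): gnats 0.9, small moths 0.522, midges 0.299, fruit flies 0.18. Add prey in this order while the next type's profitability exceeds the intake rate on those already taken.
Rate on top 1: 0.6575. small moths: 0.522 < 0.6575 → exclude; stop.
Optimal diet: gnats — 1 of 4 types.

1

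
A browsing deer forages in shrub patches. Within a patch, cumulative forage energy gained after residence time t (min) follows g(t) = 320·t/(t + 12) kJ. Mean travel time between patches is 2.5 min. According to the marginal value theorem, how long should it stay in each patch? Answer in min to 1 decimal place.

5.5 min

Maximise g(t)/(T+t): set derivative to zero → g'(t)(T+t) = g(t).
g'(t) = 320·12/(t + 12)². Setting 320·12/(t+12)² = 320t/[(t+12)(2.5+t)] gives 12(2.5+t) = t(t+12), so t² = 12×2.5 = 30.
t* = √30 = 5.477 min.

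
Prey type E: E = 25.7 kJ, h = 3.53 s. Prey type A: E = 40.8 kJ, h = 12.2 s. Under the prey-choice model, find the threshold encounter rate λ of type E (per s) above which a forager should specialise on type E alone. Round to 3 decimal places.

0.241 per s

Drop type A once their profitability E₂/h₂ falls below the rate achievable on type E alone: E₂/h₂ = λE₁/(1 + λh₁).
Solve for λ: λE₁h₂ = E₂(1 + λh₁) → λ(E₁h₂ − E₂h₁) = E₂ → λ = E₂/(E₁h₂ − E₂h₁).
λ = 40.8/(25.7×12.2 − 40.8×3.53) = 40.8/169.5 = 0.2407 per s.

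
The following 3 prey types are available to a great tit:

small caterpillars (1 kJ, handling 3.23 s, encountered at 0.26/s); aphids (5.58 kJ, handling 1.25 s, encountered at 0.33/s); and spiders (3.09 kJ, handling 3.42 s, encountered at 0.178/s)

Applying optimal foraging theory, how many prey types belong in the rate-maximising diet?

E/h in descending order: aphids 4.46, spiders 0.904, small caterpillars 0.31 kJ/s. The optimal diet is the largest prefix of this list for which every included type satisfies E_i/h_i > R on the types above it.
Rate on top 1: 1.304. spiders: 0.904 < 1.304 → exclude; stop.
Optimal diet: aphids — 1 of 3 types.

1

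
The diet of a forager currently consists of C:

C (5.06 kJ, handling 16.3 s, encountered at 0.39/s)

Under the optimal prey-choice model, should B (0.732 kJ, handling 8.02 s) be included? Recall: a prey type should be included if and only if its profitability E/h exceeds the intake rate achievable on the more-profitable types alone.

No

Intake rate on the current diet: R = (0.39×5.06) / (1 + 0.39×16.3) = 1.973/7.357 = 0.2682 kJ/s.
Profitability of B: 0.732/8.02 = 0.09127 kJ/s.
Since 0.09127 < R, time spent handling B is better spent searching.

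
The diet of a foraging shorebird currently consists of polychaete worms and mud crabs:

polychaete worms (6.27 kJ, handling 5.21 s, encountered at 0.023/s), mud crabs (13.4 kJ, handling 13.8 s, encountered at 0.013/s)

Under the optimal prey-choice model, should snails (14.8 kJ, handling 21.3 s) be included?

Yes

On polychaete worms and mud crabs alone, R = ΣλE/(1+Σλh) = 0.3184/1.299 = 0.2451 kJ/s.
Profitability of snails: 14.8/21.3 = 0.6948 kJ/s.
Since 0.6948 > R, including snails increases the long-run rate.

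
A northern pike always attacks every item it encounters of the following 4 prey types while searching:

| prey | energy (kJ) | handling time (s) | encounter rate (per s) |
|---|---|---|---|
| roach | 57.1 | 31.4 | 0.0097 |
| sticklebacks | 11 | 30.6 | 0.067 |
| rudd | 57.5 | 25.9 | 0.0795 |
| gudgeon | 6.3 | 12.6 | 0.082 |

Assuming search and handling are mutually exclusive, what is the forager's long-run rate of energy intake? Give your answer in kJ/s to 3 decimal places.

0.989 kJ/s

R = (0.0097×57.1 + 0.067×11 + 0.0795×57.5 + 0.082×6.3) / (1 + 0.0097×31.4 + 0.067×30.6 + 0.0795×25.9 + 0.082×12.6) = 6.379/6.447 = 0.9894 kJ/s.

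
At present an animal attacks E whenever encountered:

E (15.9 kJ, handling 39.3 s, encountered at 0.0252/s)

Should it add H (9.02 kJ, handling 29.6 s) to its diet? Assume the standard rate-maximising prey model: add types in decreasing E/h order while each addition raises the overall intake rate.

Current rate: (0.0252×15.9)/(1 + 0.0252×39.3) = 0.2013 kJ/s.
Profitability of H: 9.02/29.6 = 0.3047 kJ/s.
Since 0.3047 > R, including H increases the long-run rate.

Yes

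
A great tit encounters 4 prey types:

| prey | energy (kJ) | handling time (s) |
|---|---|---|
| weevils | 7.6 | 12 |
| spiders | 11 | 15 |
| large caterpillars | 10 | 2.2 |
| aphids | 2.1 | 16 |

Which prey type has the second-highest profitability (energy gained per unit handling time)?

spiders

Profitability E/h (kJ/s): weevils = 7.6/12 = 0.633, spiders = 11/15 = 0.733, large caterpillars = 10/2.2 = 4.55, aphids = 2.1/16 = 0.131.
Ranked: large caterpillars > spiders > weevils > aphids.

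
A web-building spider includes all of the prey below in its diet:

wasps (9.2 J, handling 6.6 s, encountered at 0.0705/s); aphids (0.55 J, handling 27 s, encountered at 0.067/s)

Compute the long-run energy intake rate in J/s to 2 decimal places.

0.21 J/s

R = (0.0705×9.2 + 0.067×0.55) / (1 + 0.0705×6.6 + 0.067×27) = 0.6854/3.274 = 0.2093 J/s.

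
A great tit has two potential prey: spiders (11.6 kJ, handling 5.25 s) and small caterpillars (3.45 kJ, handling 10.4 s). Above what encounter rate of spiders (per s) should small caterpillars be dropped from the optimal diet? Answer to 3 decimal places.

0.034 per s

Drop small caterpillars once their profitability E₂/h₂ falls below the rate achievable on spiders alone: E₂/h₂ = λE₁/(1 + λh₁).
Solve for λ: λE₁h₂ = E₂(1 + λh₁) → λ(E₁h₂ − E₂h₁) = E₂ → λ = E₂/(E₁h₂ − E₂h₁).
λ = 3.45/(11.6×10.4 − 3.45×5.25) = 3.45/102.5 = 0.03365 per s.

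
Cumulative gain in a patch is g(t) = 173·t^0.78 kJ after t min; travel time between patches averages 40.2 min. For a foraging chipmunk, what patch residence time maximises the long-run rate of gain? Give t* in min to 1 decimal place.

142.5 min

Optimal t* satisfies g'(t*) = g(t*)/(T + t*).
g'(t) = 0.78·173·t^-0.22. Setting 0.78·173·t^-0.22 = 173·t^0.78/(40.2+t) gives 0.78(40.2+t) = t, so 0.22·t = 0.78×40.2.
t* = 0.78×40.2/0.22 = 142.5 min.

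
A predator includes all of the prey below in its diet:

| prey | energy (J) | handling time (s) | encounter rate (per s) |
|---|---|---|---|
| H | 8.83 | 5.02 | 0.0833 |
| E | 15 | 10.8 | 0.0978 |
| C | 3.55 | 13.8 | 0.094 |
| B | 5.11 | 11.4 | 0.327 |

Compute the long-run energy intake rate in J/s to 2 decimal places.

R = Σλ_iE_i / (1 + Σλ_ih_i)
Numerator: 0.0833×8.83 + 0.0978×15 + 0.094×3.55 + 0.327×5.11 = 4.207
Denominator: 1 + 0.0833×5.02 + 0.0978×10.8 + 0.094×13.8 + 0.327×11.4 = 7.499
R = 4.207/7.499 = 0.561 J/s

0.56 J/s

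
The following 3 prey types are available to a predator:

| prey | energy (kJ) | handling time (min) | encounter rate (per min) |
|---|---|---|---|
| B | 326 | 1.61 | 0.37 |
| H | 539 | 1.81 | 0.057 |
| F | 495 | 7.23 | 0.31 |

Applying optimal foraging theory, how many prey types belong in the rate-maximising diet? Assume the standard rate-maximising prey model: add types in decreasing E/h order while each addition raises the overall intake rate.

2

Profitabilities (E/h, kJ/min): H 298, B 202, F 68.5. Add prey in this order while the next type's profitability exceeds the intake rate on those already taken.
Rate on top 1: 27.85. B: 202 > 27.85 → include.
Rate on top 2: 89.08. F: 68.5 < 89.08 → exclude; stop.
Optimal diet: H, B — 2 of 3 types.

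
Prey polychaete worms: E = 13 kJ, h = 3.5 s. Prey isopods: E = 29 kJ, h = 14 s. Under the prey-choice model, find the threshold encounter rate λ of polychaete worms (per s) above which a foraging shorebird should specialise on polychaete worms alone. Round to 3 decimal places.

At the threshold, the rate on polychaete worms alone equals the profitability of isopods: λ·13/(1 + λ·3.5) = 29/14 = 2.071.
Rearranging, λ(13 − 2.071×3.5) = 2.071, so λ = 2.071/5.75 = 0.3602 per s.

0.360 per s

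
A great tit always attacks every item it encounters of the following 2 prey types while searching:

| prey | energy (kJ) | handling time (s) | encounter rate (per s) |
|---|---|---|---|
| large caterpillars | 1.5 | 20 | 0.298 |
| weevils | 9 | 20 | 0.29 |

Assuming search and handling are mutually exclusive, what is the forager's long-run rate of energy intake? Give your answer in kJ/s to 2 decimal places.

Energy encountered per unit search time: 0.298×1.5 + 0.29×9 = 3.057 kJ/s.
Handling time per unit search time: 0.298×20 + 0.29×20 = 11.76.
Rate = 3.057/(1 + 11.76) = 0.2396 kJ/s.

0.24 kJ/s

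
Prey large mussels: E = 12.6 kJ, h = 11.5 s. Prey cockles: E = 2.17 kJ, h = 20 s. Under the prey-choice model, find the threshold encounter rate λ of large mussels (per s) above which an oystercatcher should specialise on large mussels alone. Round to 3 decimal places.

0.010 per s

The zero-one rule: include cockles iff E₂/h₂ > λE₁/(1+λh₁). Equality gives the switch point.
λE₁h₂ = E₂ + λE₂h₁ ⇒ λ = E₂/(E₁h₂ − E₂h₁) = 2.17/(252 − 24.95) = 0.009558 per s.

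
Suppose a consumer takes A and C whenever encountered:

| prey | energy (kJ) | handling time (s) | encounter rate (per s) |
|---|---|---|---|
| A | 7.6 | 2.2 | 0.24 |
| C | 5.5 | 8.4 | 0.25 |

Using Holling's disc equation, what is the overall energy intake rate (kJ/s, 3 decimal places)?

0.882 kJ/s

R = Σλ_iE_i / (1 + Σλ_ih_i)
Numerator: 0.24×7.6 + 0.25×5.5 = 3.199
Denominator: 1 + 0.24×2.2 + 0.25×8.4 = 3.628
R = 3.199/3.628 = 0.8818 kJ/s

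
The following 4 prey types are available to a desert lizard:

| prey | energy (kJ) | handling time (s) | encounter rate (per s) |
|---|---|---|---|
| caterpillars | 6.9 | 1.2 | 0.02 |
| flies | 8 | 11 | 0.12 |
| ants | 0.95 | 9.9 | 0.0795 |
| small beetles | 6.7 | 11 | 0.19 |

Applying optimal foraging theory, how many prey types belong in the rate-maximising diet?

3

E/h in descending order: caterpillars 5.75, flies 0.727, small beetles 0.609, ants 0.096 kJ/s. The optimal diet is the largest prefix of this list for which every included type satisfies E_i/h_i > R on the types above it.
Rate on top 1: 0.1348. flies: 0.727 > 0.1348 → include.
Rate on top 2: 0.4684. small beetles: 0.609 > 0.4684 → include.
Rate on top 3: 0.5347. ants: 0.096 < 0.5347 → exclude; stop.
Optimal diet: caterpillars, flies, small beetles — 3 of 4 types.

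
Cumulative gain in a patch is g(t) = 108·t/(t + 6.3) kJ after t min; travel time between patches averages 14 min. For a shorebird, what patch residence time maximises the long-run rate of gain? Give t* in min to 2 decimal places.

Maximise g(t)/(T+t): set derivative to zero → g'(t)(T+t) = g(t).
g'(t) = 108·6.3/(t + 6.3)². Setting 108·6.3/(t+6.3)² = 108t/[(t+6.3)(14+t)] gives 6.3(14+t) = t(t+6.3), so t² = 6.3×14 = 88.2.
t* = √88.2 = 9.391 min.

9.39 min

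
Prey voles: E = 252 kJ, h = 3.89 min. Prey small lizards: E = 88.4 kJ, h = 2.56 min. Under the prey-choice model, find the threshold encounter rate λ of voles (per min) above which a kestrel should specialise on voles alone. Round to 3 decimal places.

The zero-one rule: include small lizards iff E₂/h₂ > λE₁/(1+λh₁). Equality gives the switch point.
λE₁h₂ = E₂ + λE₂h₁ ⇒ λ = E₂/(E₁h₂ − E₂h₁) = 88.4/(645.1 − 343.9) = 0.2934 per min.

0.293 per min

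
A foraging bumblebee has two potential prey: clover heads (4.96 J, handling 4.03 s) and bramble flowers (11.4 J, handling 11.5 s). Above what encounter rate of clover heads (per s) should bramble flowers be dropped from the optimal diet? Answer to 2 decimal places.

1.03 per s

Drop bramble flowers once their profitability E₂/h₂ falls below the rate achievable on clover heads alone: E₂/h₂ = λE₁/(1 + λh₁).
Solve for λ: λE₁h₂ = E₂(1 + λh₁) → λ(E₁h₂ − E₂h₁) = E₂ → λ = E₂/(E₁h₂ − E₂h₁).
λ = 11.4/(4.96×11.5 − 11.4×4.03) = 11.4/11.1 = 1.027 per s.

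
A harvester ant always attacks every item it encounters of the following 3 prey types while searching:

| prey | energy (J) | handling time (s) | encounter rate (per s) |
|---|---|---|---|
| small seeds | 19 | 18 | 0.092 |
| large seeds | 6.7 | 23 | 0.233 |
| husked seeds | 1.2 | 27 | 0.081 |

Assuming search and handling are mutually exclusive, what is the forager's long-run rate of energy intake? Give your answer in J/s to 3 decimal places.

R = Σλ_iE_i / (1 + Σλ_ih_i)
Numerator: 0.092×19 + 0.233×6.7 + 0.081×1.2 = 3.406
Denominator: 1 + 0.092×18 + 0.233×23 + 0.081×27 = 10.2
R = 3.406/10.2 = 0.3339 J/s

0.334 J/s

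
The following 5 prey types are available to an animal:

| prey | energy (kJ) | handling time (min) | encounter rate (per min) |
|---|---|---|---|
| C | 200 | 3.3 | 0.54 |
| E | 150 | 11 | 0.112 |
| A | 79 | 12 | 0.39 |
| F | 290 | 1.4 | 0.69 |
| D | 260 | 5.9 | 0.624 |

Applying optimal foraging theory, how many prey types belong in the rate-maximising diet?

Profitabilities (E/h, kJ/min): F 207, C 60.6, D 44.1, E 13.6, A 6.58. Add prey in this order while the next type's profitability exceeds the intake rate on those already taken.
Rate on top 1: 101.8. C: 60.6 < 101.8 → exclude; stop.
Optimal diet: F — 1 of 5 types.

1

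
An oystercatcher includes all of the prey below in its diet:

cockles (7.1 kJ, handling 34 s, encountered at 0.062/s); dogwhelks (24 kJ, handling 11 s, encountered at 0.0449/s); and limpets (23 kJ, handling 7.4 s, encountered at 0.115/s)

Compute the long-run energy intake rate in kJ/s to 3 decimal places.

0.935 kJ/s

R = (0.062×7.1 + 0.0449×24 + 0.115×23) / (1 + 0.062×34 + 0.0449×11 + 0.115×7.4) = 4.163/4.453 = 0.9349 kJ/s.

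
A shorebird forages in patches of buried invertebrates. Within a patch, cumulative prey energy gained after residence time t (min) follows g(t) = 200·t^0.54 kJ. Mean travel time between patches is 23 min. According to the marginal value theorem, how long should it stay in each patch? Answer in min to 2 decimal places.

By the marginal value theorem, leave when the instantaneous gain rate g'(t) equals the habitat-wide average g(t)/(T + t).
g'(t) = 0.54·200·t^-0.46. Setting 0.54·200·t^-0.46 = 200·t^0.54/(23+t) gives 0.54(23+t) = t, so 0.46·t = 0.54×23.
t* = 0.54×23/0.46 = 27 min.

27.00 min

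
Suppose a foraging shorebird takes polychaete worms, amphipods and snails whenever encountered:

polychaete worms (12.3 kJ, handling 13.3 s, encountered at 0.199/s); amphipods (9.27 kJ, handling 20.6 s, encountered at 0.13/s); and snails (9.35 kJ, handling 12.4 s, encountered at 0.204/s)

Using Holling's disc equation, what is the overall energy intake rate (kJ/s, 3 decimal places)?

0.628 kJ/s

R = (0.199×12.3 + 0.13×9.27 + 0.204×9.35) / (1 + 0.199×13.3 + 0.13×20.6 + 0.204×12.4) = 5.56/8.854 = 0.628 kJ/s.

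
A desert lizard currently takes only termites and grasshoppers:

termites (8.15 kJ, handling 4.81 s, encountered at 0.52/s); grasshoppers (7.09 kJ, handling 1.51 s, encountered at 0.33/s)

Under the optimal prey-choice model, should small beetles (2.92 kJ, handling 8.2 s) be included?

No

On termites and grasshoppers alone, R = ΣλE/(1+Σλh) = 6.578/3.999 = 1.645 kJ/s.
Profitability of small beetles: 2.92/8.2 = 0.3561 kJ/s.
0.3561 < 1.645, so adding small beetles would lower the average — exclude it.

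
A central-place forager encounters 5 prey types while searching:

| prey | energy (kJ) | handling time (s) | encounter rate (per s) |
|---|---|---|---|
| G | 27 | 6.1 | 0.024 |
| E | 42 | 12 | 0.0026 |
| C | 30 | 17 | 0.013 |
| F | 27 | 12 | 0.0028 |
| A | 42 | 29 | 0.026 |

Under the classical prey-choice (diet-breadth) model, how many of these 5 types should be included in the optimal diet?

Rank by E/h (kJ/s): G 4.43, E 3.5, F 2.25, C 1.76, A 1.45. Include each in turn until the next type's E/h falls below the running intake rate.
Rate on top 1: 0.5652. E: 3.5 > 0.5652 → include.
Rate on top 2: 0.643. F: 2.25 > 0.643 → include.
Rate on top 3: 0.6876. C: 1.76 > 0.6876 → include.
Rate on top 4: 0.8538. A: 1.45 > 0.8538 → include.
Optimal diet: G, E, F, C, A — 5 of 5 types.

5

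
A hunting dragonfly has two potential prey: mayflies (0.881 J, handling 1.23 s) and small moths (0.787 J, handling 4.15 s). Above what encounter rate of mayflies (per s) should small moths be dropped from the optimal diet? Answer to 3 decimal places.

0.293 per s

Drop small moths once their profitability E₂/h₂ falls below the rate achievable on mayflies alone: E₂/h₂ = λE₁/(1 + λh₁).
Solve for λ: λE₁h₂ = E₂(1 + λh₁) → λ(E₁h₂ − E₂h₁) = E₂ → λ = E₂/(E₁h₂ − E₂h₁).
λ = 0.787/(0.881×4.15 − 0.787×1.23) = 0.787/2.688 = 0.2928 per s.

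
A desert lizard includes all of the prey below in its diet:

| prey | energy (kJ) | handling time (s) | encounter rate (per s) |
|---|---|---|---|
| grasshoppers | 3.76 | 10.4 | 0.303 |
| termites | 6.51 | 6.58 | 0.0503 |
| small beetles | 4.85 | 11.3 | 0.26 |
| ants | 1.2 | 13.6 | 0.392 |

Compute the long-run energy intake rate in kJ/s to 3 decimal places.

Energy encountered per unit search time: 0.303×3.76 + 0.0503×6.51 + 0.26×4.85 + 0.392×1.2 = 3.198 kJ/s.
Handling time per unit search time: 0.303×10.4 + 0.0503×6.58 + 0.26×11.3 + 0.392×13.6 = 11.75.
Rate = 3.198/(1 + 11.75) = 0.2508 kJ/s.

0.251 kJ/s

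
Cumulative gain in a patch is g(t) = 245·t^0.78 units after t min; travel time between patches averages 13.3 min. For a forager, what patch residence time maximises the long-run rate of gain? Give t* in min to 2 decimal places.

47.15 min

By the marginal value theorem, leave when the instantaneous gain rate g'(t) equals the habitat-wide average g(t)/(T + t).
g'(t) = 0.78·245·t^-0.22. Setting 0.78·245·t^-0.22 = 245·t^0.78/(13.3+t) gives 0.78(13.3+t) = t, so 0.22·t = 0.78×13.3.
t* = 0.78×13.3/0.22 = 47.15 min.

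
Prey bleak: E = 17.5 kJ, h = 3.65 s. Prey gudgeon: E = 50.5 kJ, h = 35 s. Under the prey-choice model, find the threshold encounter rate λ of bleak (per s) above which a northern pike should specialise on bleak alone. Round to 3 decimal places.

The zero-one rule: include gudgeon iff E₂/h₂ > λE₁/(1+λh₁). Equality gives the switch point.
λE₁h₂ = E₂ + λE₂h₁ ⇒ λ = E₂/(E₁h₂ − E₂h₁) = 50.5/(612.5 − 184.3) = 0.1179 per s.

0.118 per s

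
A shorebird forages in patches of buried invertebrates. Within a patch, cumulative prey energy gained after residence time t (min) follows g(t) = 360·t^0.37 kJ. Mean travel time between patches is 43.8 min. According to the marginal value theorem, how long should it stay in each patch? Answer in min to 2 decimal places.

Maximise g(t)/(T+t): set derivative to zero → g'(t)(T+t) = g(t).
g'(t) = 0.37·360·t^-0.63. Setting 0.37·360·t^-0.63 = 360·t^0.37/(43.8+t) gives 0.37(43.8+t) = t, so 0.63·t = 0.37×43.8.
t* = 0.37×43.8/0.63 = 25.72 min.

25.72 min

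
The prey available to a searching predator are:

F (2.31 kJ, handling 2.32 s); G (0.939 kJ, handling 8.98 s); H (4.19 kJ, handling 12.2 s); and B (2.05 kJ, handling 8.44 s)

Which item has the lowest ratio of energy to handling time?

Profitability E/h (kJ/s): F = 2.31/2.32 = 0.996, G = 0.939/8.98 = 0.105, H = 4.19/12.2 = 0.343, B = 2.05/8.44 = 0.243.
Ranked: F > H > B > G.

G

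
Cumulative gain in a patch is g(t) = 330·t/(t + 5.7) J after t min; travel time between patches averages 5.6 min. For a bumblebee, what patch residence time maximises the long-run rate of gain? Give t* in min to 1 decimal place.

By the marginal value theorem, leave when the instantaneous gain rate g'(t) equals the habitat-wide average g(t)/(T + t).
g'(t) = 330·5.7/(t + 5.7)². Setting 330·5.7/(t+5.7)² = 330t/[(t+5.7)(5.6+t)] gives 5.7(5.6+t) = t(t+5.7), so t² = 5.7×5.6 = 31.92.
t* = √31.92 = 5.65 min.

5.6 min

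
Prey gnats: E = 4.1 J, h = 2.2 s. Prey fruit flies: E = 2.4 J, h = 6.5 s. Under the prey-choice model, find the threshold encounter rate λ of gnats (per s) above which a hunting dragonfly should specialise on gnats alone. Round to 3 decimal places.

0.112 per s

The zero-one rule: include fruit flies iff E₂/h₂ > λE₁/(1+λh₁). Equality gives the switch point.
λE₁h₂ = E₂ + λE₂h₁ ⇒ λ = E₂/(E₁h₂ − E₂h₁) = 2.4/(26.65 − 5.28) = 0.1123 per s.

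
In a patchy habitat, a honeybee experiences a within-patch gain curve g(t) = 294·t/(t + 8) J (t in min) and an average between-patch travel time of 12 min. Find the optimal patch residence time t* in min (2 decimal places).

By the marginal value theorem, leave when the instantaneous gain rate g'(t) equals the habitat-wide average g(t)/(T + t).
g'(t) = 294·8/(t + 8)². Setting 294·8/(t+8)² = 294t/[(t+8)(12+t)] gives 8(12+t) = t(t+8), so t² = 8×12 = 96.
t* = √96 = 9.798 min.

9.80 min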